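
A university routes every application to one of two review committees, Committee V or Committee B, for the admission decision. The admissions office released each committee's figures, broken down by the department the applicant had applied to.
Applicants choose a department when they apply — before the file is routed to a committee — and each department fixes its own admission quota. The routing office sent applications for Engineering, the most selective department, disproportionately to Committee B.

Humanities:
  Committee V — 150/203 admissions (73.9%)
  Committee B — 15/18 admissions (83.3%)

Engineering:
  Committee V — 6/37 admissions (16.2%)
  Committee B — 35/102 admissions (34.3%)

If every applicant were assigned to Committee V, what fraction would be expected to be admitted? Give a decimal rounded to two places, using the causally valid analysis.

The department-specific comparison favours Committee B throughout, but the pooled figures favour Committee V. The question is whether to condition on department.
Department satisfies the back-door criterion: it is not a descendant of the review committee, and it blocks the spurious path from review committee to outcome. Adjusting for it (i.e., using the within-department rates) gives the causal effect.
Standardising Committee V to the population department mix: 0.614·150/203 + 0.386·6/37 = 0.516.

0.52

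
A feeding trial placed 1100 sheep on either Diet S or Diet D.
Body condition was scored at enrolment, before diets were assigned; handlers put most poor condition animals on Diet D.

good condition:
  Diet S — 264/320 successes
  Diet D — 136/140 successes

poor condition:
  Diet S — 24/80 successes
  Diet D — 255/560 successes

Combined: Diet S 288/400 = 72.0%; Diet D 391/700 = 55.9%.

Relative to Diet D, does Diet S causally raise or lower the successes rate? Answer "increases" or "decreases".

decreases

The stratified and pooled comparisons disagree (Diet D wins within each starting body condition; Diet S wins overall), so the answer turns on the causal role of starting body condition.
The imbalance in starting body condition arose from how sheep were allocated, not from anything the diet did; and starting body condition independently affects the outcome. The pooled gap is confounded — condition on starting body condition.
Within each level — good condition: 82.5% vs 97.1%; poor condition: 30.0% vs 45.5% — Diet D is higher every time.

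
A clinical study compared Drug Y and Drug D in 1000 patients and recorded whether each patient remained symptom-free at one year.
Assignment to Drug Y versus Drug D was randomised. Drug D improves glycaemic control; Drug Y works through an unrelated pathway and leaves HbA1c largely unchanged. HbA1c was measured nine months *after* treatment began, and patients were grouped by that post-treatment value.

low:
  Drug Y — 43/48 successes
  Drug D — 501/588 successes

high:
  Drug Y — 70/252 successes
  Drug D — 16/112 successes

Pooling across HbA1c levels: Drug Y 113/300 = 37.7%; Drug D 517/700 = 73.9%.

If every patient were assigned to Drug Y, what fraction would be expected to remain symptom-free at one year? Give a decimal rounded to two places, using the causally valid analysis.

Within every HbA1c level Drug Y has the higher rate, yet pooled Drug D does — Simpson's reversal.
Stratifying would compare drugs among patients the drugs themselves sorted into HbA1c groups — a form of selection on an intermediate. The unconditioned pooled rates give the total causal effect.
So P(outcome | do(Drug Y)) is just the pooled rate for Drug Y: 113/300 = 0.377.

0.38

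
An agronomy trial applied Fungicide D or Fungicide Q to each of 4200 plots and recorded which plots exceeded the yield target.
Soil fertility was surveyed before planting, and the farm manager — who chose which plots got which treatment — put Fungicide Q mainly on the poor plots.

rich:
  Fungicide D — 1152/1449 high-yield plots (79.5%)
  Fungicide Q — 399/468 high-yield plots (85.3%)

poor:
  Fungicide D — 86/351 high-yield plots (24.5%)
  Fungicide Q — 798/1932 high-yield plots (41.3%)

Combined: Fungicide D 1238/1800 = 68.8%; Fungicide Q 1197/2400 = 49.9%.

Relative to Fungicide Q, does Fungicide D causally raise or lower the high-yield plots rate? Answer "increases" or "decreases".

Since soil fertility is a pre-existing factor (not a product of the fungicide) and it affects the outcome on its own, it is a confounder. The stratified rates, not the pooled rate, identify the causal effect.
Within each level — rich: 79.5% vs 85.3%; poor: 24.5% vs 41.3% — Fungicide Q is higher every time.

decreases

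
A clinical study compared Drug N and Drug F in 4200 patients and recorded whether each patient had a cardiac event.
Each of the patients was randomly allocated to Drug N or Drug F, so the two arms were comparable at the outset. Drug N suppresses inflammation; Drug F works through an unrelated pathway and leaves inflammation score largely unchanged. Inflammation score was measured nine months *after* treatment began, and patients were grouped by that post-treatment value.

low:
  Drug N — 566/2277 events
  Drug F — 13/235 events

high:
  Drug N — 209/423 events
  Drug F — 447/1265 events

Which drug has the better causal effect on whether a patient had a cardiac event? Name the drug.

The stratified and pooled comparisons disagree (Drug F wins within each inflammation score; Drug N wins overall), so the answer turns on the causal role of inflammation score.
Because the drug influences inflammation score, inflammation score is a post-treatment mediator, not a confounder. Stratifying on it would bias the estimate; the causal effect is the crude pooled difference.
Pooled: Drug N 28.7% vs Drug F 30.7%; Drug N is lower overall.

Drug N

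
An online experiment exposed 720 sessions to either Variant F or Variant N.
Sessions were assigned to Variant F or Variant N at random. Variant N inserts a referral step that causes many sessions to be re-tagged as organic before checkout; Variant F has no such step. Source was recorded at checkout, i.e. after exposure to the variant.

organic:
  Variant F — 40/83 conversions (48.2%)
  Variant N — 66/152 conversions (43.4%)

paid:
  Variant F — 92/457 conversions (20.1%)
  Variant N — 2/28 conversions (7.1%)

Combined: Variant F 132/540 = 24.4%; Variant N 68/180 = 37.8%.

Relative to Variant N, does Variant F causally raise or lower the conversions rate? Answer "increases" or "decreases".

Traffic source lies on the pathway variant → traffic source → outcome, so adjusting for it blocks the indirect effect. For the total causal effect of variant, use the unadjusted pooled rates.
Pooled: Variant F 24.4% vs Variant N 37.8%; Variant N is higher overall.

decreases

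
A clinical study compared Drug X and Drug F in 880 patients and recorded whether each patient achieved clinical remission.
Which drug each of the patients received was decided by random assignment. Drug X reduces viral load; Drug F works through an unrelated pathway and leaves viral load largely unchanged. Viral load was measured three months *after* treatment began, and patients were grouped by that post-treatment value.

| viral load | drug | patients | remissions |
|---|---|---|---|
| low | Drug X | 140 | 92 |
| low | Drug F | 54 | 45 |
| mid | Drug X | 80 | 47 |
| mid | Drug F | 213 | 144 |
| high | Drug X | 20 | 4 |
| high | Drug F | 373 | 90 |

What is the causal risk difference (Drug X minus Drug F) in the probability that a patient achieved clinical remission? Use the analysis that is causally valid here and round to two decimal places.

+0.16

Within every viral load level Drug F has the higher rate, yet pooled Drug X does — Simpson's reversal.
Because the drug influences viral load, viral load is a post-treatment mediator, not a confounder. Stratifying on it would bias the estimate; the causal effect is the crude pooled difference.
The causal difference is the pooled difference: 0.596 − 0.436 = +0.160.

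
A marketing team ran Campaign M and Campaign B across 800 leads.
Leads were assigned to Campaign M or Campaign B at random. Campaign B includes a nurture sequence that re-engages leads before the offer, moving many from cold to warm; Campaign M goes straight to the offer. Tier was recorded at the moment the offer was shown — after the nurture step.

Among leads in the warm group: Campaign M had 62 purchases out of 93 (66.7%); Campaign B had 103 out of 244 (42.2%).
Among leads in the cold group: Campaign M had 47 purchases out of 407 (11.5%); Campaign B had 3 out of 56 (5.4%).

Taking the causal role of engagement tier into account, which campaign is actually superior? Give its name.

The distribution of engagement tier is itself part of what the campaign does — it is an intermediate outcome. Holding it fixed would remove that part of the effect; the total effect is the pooled difference.
Pooled: Campaign M 21.8% vs Campaign B 35.3%; Campaign B is higher overall.

Campaign B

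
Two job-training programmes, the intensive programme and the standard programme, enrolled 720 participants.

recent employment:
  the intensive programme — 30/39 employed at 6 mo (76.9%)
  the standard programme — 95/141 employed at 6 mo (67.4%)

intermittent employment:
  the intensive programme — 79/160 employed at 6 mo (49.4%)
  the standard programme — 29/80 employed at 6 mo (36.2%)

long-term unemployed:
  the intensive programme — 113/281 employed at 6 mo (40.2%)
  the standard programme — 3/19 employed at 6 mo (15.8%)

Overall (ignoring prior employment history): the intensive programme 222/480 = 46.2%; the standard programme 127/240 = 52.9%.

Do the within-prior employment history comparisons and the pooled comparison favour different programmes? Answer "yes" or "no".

Within each prior employment history level (recent employment 76.9% vs 67.4%; intermittent employment 49.4% vs 36.2%; long-term unemployed 40.2% vs 15.8%), the intensive programme has the higher rate every time. Pooled: 46.2% vs 52.9% — the standard programme has the higher rate overall. The two comparisons disagree.

yes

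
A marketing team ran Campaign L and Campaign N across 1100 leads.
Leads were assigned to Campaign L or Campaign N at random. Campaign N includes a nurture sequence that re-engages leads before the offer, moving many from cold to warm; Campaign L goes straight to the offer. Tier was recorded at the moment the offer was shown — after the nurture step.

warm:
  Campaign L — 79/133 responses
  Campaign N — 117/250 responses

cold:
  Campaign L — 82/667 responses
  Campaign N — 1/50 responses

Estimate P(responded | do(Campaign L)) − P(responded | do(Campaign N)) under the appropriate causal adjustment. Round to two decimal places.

-0.19

Engagement tier here is a post-treatment variable shaped by the campaign; conditioning on it would introduce bias rather than remove it. The overall comparison is the causal one.
The causal difference is the pooled difference: 0.201 − 0.393 = -0.192.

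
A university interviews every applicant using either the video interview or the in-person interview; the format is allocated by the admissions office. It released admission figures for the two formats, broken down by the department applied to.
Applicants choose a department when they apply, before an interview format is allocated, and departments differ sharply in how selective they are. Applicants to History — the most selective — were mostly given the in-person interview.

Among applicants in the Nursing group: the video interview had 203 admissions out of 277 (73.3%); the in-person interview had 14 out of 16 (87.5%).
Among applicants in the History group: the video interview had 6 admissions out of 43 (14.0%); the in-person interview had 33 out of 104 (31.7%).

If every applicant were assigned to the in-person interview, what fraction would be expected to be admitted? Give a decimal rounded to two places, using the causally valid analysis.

Within every department level the in-person interview has the higher rate, yet pooled the video interview does — Simpson's reversal.
Department is set before the interview format has any effect — it is not caused by the interview format — and it independently drives the outcome. That makes it a confounder, so the causal comparison is within department levels.
Standardising the in-person interview to the population department mix: 0.666·14/16 + 0.334·33/104 = 0.689.

0.69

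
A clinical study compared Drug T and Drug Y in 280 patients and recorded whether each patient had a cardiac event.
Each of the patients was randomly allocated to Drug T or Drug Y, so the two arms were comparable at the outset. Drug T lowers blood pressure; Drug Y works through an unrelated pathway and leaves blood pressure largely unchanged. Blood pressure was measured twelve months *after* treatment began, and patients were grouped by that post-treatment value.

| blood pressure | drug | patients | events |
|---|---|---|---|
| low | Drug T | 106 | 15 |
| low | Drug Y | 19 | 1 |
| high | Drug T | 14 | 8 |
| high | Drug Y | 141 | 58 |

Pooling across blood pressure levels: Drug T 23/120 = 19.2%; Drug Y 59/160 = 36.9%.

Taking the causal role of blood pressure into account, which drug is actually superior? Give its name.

Drug T

Blood pressure is recorded after the drug and is itself shifted by it — it sits on the causal path from drug to outcome. Conditioning on a mediator would strip out part of the effect we want; the pooled comparison gives the total causal effect.
Pooled: Drug T 19.2% vs Drug Y 36.9%; Drug T is lower overall.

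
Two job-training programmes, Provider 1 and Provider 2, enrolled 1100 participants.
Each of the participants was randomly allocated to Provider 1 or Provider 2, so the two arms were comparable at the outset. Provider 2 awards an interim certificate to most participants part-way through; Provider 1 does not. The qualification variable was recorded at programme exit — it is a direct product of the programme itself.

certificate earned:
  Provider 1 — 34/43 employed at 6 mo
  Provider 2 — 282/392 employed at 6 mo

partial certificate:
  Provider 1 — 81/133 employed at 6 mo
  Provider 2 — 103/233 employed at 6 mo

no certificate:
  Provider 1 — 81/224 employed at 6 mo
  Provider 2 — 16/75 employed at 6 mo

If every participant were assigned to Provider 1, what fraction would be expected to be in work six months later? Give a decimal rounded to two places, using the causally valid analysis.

0.49

The distribution of qualification attained during the programme is itself part of what the programme does — it is an intermediate outcome. Holding it fixed would remove that part of the effect; the total effect is the pooled difference.
So P(outcome | do(Provider 1)) is just the pooled rate for Provider 1: 196/400 = 0.490.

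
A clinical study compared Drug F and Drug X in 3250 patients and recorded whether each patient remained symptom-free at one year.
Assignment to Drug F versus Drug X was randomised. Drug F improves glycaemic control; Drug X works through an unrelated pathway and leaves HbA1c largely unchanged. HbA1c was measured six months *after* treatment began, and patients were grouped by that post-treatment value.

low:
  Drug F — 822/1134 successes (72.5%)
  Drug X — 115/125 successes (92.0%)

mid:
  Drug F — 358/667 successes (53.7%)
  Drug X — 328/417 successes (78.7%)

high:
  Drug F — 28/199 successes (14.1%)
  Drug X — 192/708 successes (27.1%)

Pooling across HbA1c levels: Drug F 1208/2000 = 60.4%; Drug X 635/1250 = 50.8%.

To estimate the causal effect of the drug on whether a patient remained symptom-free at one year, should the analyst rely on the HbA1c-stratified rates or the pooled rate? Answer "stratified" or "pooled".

The stratified and pooled comparisons disagree (Drug X wins within each HbA1c; Drug F wins overall), so the answer turns on the causal role of HbA1c.
HbA1c is downstream of the drug. One should not condition on a consequence of treatment, so the overall rates are the right comparison.
Pooled: Drug F 60.4% vs Drug X 50.8%; Drug F is higher overall.

pooled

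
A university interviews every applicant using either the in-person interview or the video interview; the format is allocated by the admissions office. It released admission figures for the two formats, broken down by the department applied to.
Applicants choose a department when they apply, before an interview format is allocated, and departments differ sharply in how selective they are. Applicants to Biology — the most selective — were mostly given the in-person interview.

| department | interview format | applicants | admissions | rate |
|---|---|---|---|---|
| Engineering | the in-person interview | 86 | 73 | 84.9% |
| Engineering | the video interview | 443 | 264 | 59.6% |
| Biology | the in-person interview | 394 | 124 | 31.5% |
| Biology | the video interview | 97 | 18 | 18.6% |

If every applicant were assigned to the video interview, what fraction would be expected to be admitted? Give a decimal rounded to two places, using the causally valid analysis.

0.40

The imbalance in department arose from how applicants were allocated, not from anything the interview format did; and department independently affects the outcome. The pooled gap is confounded — condition on department.
Standardising the video interview to the population department mix: 0.519·264/443 + 0.481·18/97 = 0.398.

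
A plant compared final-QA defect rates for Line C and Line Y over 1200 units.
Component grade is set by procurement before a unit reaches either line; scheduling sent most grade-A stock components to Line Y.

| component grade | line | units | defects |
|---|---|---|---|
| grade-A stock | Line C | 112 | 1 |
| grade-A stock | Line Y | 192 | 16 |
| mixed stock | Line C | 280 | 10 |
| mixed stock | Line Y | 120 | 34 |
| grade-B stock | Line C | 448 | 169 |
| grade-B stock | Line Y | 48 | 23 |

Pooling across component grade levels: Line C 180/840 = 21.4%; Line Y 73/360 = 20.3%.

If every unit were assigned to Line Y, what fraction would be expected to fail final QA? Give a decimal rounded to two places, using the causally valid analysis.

0.31

The stratified and pooled comparisons disagree (Line C wins within each component grade; Line Y wins overall), so the answer turns on the causal role of component grade.
Nothing the line does changes component grade; the imbalance is an allocation artefact. With component grade also predicting the outcome, the pooled figure is confounded, and the within-stratum comparison is the causal one.
Standardising Line Y to the population component grade mix: 0.253·16/192 + 0.333·34/120 + 0.413·23/48 = 0.314.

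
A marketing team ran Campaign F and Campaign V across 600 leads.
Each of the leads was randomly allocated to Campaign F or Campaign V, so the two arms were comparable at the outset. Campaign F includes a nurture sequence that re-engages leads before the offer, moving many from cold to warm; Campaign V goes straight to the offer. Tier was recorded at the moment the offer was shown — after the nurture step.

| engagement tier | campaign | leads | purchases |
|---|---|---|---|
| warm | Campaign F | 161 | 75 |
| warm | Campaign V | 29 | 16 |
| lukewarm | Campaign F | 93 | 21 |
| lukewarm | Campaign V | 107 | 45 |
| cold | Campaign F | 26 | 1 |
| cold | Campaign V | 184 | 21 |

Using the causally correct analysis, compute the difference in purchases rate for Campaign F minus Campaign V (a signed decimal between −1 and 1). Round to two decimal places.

+0.09

Within every engagement tier level Campaign V has the higher rate, yet pooled Campaign F does — Simpson's reversal.
Because the campaign influences engagement tier, engagement tier is a post-treatment mediator, not a confounder. Stratifying on it would bias the estimate; the causal effect is the crude pooled difference.
The causal difference is the pooled difference: 0.346 − 0.256 = +0.090.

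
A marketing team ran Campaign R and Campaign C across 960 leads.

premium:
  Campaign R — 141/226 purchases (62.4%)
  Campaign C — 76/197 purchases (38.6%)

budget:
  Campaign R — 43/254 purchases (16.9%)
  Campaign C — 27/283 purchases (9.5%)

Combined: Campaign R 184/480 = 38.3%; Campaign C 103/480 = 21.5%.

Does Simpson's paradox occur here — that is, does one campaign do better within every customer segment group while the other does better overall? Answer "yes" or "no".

Within each customer segment level (premium 62.4% vs 38.6%; budget 16.9% vs 9.5%), Campaign R has the higher rate every time. Pooled: 38.3% vs 21.5% — Campaign R has the higher rate overall. They agree.

no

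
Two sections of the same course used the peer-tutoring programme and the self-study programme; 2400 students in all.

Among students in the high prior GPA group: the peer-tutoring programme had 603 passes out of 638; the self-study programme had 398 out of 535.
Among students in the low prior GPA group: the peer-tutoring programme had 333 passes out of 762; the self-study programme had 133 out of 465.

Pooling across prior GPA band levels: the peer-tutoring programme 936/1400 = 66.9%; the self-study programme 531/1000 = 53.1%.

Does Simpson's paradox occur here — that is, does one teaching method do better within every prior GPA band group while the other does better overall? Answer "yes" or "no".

Within each prior GPA band level (high prior GPA 94.5% vs 74.4%; low prior GPA 43.7% vs 28.6%), the peer-tutoring programme has the higher rate every time. Pooled: 66.9% vs 53.1% — the peer-tutoring programme has the higher rate overall. They agree.

no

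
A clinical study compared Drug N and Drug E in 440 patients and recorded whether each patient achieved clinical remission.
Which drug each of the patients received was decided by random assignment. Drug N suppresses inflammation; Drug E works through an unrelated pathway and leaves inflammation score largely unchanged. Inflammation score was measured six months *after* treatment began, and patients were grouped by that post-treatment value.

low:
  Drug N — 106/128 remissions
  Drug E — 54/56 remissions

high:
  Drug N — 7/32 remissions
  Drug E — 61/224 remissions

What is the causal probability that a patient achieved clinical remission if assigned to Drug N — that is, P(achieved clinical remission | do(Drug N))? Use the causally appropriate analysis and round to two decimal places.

The stratified and pooled comparisons disagree (Drug E wins within each inflammation score; Drug N wins overall), so the answer turns on the causal role of inflammation score.
Inflammation score here is a post-treatment variable shaped by the drug; conditioning on it would introduce bias rather than remove it. The overall comparison is the causal one.
So P(outcome | do(Drug N)) is just the pooled rate for Drug N: 113/160 = 0.706.

0.71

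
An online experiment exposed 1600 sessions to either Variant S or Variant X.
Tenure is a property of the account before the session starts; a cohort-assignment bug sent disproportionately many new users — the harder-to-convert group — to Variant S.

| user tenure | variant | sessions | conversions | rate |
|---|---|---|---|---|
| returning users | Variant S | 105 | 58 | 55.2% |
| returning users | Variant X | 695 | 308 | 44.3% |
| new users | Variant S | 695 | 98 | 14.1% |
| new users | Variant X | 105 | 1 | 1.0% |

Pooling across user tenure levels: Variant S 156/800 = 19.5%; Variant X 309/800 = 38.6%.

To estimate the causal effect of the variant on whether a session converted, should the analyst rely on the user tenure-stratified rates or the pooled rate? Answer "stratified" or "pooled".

stratified

The stratified and pooled comparisons disagree (Variant S wins within each user tenure; Variant X wins overall), so the answer turns on the causal role of user tenure.
Since user tenure is a pre-existing factor (not a product of the variant) and it affects the outcome on its own, it is a confounder. The stratified rates, not the pooled rate, identify the causal effect.
Within each level — returning users: 55.2% vs 44.3%; new users: 14.1% vs 1.0% — Variant S is higher every time.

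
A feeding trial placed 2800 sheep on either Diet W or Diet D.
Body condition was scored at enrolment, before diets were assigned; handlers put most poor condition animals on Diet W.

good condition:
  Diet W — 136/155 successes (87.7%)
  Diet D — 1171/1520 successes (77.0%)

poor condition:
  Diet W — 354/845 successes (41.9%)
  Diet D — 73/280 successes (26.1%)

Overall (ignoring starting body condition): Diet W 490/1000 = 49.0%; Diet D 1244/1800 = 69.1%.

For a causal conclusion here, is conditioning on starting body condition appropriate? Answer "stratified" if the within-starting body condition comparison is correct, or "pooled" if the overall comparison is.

stratified

Nothing the diet does changes starting body condition; the imbalance is an allocation artefact. With starting body condition also predicting the outcome, the pooled figure is confounded, and the within-stratum comparison is the causal one.
Within each level — good condition: 87.7% vs 77.0%; poor condition: 41.9% vs 26.1% — Diet W is higher every time.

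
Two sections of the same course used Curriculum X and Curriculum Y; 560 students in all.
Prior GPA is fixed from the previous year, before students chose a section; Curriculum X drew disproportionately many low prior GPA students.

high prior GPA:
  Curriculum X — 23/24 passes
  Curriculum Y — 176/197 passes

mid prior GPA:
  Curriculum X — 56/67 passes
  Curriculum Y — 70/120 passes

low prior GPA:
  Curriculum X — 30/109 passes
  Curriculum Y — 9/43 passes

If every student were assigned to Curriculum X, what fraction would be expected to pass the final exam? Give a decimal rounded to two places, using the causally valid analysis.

0.73

Curriculum X is higher inside every prior GPA band stratum but Curriculum Y is higher in aggregate. Whether to stratify depends on how prior GPA band relates to the teaching method.
Prior GPA band is set before the teaching method has any effect — it is not caused by the teaching method — and it independently drives the outcome. That makes it a confounder, so the causal comparison is within prior GPA band levels.
Standardising Curriculum X to the population prior GPA band mix: 0.395·23/24 + 0.334·56/67 + 0.271·30/109 = 0.732.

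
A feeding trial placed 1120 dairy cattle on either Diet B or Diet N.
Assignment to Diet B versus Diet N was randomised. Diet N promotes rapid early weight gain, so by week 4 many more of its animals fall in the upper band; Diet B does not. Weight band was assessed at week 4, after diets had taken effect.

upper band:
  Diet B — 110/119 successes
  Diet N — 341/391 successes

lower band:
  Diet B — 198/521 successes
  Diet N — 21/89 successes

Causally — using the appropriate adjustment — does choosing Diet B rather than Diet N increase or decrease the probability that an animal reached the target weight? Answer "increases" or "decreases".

decreases

The stratified and pooled comparisons disagree (Diet B wins within each week-4 weight band; Diet N wins overall), so the answer turns on the causal role of week-4 weight band.
The distribution of week-4 weight band is itself part of what the diet does — it is an intermediate outcome. Holding it fixed would remove that part of the effect; the total effect is the pooled difference.
Pooled: Diet B 48.1% vs Diet N 75.4%; Diet N is higher overall.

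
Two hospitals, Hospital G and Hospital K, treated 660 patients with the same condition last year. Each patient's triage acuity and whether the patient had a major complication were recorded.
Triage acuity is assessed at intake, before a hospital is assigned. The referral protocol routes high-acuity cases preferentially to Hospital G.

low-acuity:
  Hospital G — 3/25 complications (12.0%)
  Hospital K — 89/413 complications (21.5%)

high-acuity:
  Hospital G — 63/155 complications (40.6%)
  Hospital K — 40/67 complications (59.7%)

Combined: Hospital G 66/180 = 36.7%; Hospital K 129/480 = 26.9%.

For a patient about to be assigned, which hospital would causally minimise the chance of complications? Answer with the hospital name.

Since triage acuity is a pre-existing factor (not a product of the hospital) and it affects the outcome on its own, it is a confounder. The stratified rates, not the pooled rate, identify the causal effect.
Within each level — low-acuity: 12.0% vs 21.5%; high-acuity: 40.6% vs 59.7% — Hospital G is lower every time.

Hospital G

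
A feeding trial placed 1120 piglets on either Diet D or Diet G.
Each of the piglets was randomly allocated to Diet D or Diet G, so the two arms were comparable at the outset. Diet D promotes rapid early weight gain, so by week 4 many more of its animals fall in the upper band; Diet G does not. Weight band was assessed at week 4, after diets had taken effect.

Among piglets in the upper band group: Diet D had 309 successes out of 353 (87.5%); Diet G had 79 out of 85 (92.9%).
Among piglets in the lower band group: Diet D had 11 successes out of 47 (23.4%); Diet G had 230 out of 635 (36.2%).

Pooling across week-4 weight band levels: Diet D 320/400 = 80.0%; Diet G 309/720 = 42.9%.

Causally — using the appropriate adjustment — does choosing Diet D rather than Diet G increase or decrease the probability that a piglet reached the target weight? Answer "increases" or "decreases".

Week-4 weight band lies on the pathway diet → week-4 weight band → outcome, so adjusting for it blocks the indirect effect. For the total causal effect of diet, use the unadjusted pooled rates.
Pooled: Diet D 80.0% vs Diet G 42.9%; Diet D is higher overall.

increases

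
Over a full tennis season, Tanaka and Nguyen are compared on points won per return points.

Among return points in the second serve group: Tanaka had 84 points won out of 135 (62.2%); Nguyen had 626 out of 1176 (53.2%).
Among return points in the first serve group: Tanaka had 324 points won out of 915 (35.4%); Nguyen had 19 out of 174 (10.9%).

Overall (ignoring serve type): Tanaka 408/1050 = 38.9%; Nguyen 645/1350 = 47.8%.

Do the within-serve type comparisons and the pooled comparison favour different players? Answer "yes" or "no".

yes

Within each serve type level (second serve 62.2% vs 53.2%; first serve 35.4% vs 10.9%), Tanaka has the higher rate every time. Pooled: 38.9% vs 47.8% — Nguyen has the higher rate overall. The two comparisons disagree.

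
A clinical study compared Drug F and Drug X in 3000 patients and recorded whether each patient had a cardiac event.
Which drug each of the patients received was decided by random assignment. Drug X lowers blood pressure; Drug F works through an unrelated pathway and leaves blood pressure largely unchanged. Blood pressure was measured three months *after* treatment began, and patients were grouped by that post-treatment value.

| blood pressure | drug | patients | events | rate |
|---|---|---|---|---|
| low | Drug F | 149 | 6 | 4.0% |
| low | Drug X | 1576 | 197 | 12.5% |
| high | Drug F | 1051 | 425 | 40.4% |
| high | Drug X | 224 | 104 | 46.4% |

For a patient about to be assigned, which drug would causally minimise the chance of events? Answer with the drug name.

Drug X

The blood pressure-specific comparison favours Drug F throughout, but the pooled figures favour Drug X. The question is whether to condition on blood pressure.
Blood pressure is recorded after the drug and is itself shifted by it — it sits on the causal path from drug to outcome. Conditioning on a mediator would strip out part of the effect we want; the pooled comparison gives the total causal effect.
Pooled: Drug F 35.9% vs Drug X 16.7%; Drug X is lower overall.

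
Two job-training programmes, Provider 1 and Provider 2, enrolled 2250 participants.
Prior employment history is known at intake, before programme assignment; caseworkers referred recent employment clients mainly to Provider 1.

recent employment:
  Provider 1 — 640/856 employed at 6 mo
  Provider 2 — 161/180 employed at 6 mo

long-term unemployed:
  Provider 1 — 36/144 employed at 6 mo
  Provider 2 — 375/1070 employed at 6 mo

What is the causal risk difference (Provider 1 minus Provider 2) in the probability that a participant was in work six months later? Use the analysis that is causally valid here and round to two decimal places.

-0.12

Provider 2 is higher inside every prior employment history stratum but Provider 1 is higher in aggregate. Whether to stratify depends on how prior employment history relates to the programme.
Nothing the programme does changes prior employment history; the imbalance is an allocation artefact. With prior employment history also predicting the outcome, the pooled figure is confounded, and the within-stratum comparison is the causal one.
Adjusting over the population distribution of prior employment history: 0.460·(0.748−0.894) + 0.540·(0.250−0.350) = -0.122.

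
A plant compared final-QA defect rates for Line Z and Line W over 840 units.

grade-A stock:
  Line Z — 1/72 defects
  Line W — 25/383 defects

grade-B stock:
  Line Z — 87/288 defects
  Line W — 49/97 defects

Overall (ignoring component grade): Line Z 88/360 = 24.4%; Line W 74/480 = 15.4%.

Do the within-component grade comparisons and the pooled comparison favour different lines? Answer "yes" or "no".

Within each component grade level (grade-A stock 1.4% vs 6.5%; grade-B stock 30.2% vs 50.5%), Line Z has the lower rate every time. Pooled: 24.4% vs 15.4% — Line W has the lower rate overall. The two comparisons disagree.

yes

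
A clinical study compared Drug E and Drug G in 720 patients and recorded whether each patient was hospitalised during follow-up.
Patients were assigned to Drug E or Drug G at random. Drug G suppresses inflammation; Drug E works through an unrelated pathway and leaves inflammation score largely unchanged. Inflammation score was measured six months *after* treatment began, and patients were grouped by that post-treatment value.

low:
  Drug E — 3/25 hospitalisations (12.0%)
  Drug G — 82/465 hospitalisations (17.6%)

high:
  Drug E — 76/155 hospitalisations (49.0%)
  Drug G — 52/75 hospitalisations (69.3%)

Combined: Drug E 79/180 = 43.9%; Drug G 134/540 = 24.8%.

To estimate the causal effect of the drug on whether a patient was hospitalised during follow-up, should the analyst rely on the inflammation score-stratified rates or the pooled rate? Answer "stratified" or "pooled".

pooled

The inflammation score-specific comparison favours Drug E throughout, but the pooled figures favour Drug G. The question is whether to condition on inflammation score.
Stratifying would compare drugs among patients the drugs themselves sorted into inflammation score groups — a form of selection on an intermediate. The unconditioned pooled rates give the total causal effect.
Pooled: Drug E 43.9% vs Drug G 24.8%; Drug G is lower overall.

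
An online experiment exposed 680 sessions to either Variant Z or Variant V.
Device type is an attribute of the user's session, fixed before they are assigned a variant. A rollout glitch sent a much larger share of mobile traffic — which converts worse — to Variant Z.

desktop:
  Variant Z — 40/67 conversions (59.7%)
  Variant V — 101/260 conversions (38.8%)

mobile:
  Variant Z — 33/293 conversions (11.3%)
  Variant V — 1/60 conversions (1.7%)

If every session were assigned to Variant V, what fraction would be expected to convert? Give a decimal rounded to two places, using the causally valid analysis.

0.20

Device type differs across variants for reasons unrelated to any effect of the variant itself, and it separately predicts the outcome — a classic confounder. We must compare within device type levels.
Standardising Variant V to the population device type mix: 0.481·101/260 + 0.519·1/60 = 0.195.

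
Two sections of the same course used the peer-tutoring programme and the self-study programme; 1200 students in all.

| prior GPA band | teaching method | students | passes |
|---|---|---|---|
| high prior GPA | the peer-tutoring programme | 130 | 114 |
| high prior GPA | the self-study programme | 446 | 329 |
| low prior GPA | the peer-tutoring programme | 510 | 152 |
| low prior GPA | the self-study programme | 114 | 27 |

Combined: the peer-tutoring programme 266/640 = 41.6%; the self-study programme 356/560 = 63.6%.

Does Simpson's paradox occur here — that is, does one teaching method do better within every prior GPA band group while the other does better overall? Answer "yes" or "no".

Within each prior GPA band level (high prior GPA 87.7% vs 73.8%; low prior GPA 29.8% vs 23.7%), the peer-tutoring programme has the higher rate every time. Pooled: 41.6% vs 63.6% — the self-study programme has the higher rate overall. The two comparisons disagree.

yes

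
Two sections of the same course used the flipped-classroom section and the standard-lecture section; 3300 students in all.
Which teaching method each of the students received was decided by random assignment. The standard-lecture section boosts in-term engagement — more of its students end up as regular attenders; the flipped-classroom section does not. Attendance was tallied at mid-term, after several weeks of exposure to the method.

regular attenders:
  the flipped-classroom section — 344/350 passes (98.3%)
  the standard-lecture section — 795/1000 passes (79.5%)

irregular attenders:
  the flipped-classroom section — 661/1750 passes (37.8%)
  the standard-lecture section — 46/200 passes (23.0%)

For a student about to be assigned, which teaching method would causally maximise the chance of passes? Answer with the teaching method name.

the standard-lecture section

The stratified and pooled comparisons disagree (the flipped-classroom section wins within each mid-term attendance; the standard-lecture section wins overall), so the answer turns on the causal role of mid-term attendance.
Mid-term attendance here is a post-treatment variable shaped by the teaching method; conditioning on it would introduce bias rather than remove it. The overall comparison is the causal one.
Pooled: the flipped-classroom section 47.9% vs the standard-lecture section 70.1%; the standard-lecture section is higher overall.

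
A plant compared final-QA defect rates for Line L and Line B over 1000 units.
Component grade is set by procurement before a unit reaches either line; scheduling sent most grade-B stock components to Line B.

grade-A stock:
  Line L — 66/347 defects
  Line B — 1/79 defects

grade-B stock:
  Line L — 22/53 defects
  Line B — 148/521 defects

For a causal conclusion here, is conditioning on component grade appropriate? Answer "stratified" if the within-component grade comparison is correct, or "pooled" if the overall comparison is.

stratified

The stratified and pooled comparisons disagree (Line B wins within each component grade; Line L wins overall), so the answer turns on the causal role of component grade.
Component grade satisfies the back-door criterion: it is not a descendant of the line, and it blocks the spurious path from line to outcome. Adjusting for it (i.e., using the within-component grade rates) gives the causal effect.
Within each level — grade-A stock: 19.0% vs 1.3%; grade-B stock: 41.5% vs 28.4% — Line B is lower every time.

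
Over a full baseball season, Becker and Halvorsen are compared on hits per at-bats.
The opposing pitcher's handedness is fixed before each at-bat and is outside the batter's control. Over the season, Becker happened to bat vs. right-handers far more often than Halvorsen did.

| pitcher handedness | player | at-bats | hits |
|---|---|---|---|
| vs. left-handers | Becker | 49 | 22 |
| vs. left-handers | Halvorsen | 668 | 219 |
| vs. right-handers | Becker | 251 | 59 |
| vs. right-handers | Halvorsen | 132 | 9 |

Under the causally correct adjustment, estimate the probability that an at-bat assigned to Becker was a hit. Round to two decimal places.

Becker is higher inside every pitcher handedness stratum but Halvorsen is higher in aggregate. Whether to stratify depends on how pitcher handedness relates to the player.
Since pitcher handedness is a pre-existing factor (not a product of the player) and it affects the outcome on its own, it is a confounder. The stratified rates, not the pooled rate, identify the causal effect.
Standardising Becker to the population pitcher handedness mix: 0.652·22/49 + 0.348·59/251 = 0.374.

0.37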